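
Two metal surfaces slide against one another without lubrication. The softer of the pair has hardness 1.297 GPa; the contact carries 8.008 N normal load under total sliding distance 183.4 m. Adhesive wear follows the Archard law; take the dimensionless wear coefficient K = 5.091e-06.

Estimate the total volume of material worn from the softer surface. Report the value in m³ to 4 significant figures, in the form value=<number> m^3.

value=5.765e-12 m^3

Intermediates appear rounded — each operation carries full float precision, and a single final rounding: four significant digits.
Convert: Hardness H = 1.297 GPa = 1.297e+09 Pa.
In SI base units, W = 8.008 N, H = 1.297e+09 Pa, K = 5.091e-06.
By Archard's law, V = K·W·L/H = 5.091e-06 · 8.008 · 183.4 / 1.297e+09 = 5.765e-12 m³.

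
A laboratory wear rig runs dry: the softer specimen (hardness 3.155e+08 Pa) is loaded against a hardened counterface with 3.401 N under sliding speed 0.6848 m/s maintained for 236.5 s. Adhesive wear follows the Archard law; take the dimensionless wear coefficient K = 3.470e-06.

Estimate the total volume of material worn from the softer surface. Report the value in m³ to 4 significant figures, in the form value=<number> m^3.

value=6.058e-12 m^3

Quoted intermediates are rounded — each operation holds exact precision, and a lone final rounding to four significant figures.
Sliding distance L = v·t = 0.6848 m/s × 236.5 s = 162.0 m.
SI base units throughout: W = 3.401 N, H = 3.155e+08 Pa, K = 3.470e-06.
Archard volume V = K·W·L/H = 3.470e-06 · 3.401 · 162.0 / 3.155e+08 = 6.058e-12 m³.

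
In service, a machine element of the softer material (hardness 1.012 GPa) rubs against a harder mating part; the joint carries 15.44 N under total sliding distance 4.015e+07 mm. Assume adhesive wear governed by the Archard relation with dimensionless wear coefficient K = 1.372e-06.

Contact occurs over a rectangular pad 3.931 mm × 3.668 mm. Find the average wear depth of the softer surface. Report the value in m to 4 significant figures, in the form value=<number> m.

All working math carries full precision, and intermediate values appear rounded; rounded just once, at 4 significant digits.
Sliding distance L = 4.015e+07 mm = 4.015e+04 m.
Hardness H = 1.012 GPa = 1.012e+09 Pa.
Pad sides 3.931 mm × 3.668 mm = 0.003931 m × 0.003668 m. Contact area A = 0.003931 m × 0.003668 m = 1.442e-05 m².
SI base units throughout: W = 15.44 N, H = 1.012e+09 Pa, K = 1.372e-06.
By Archard's law, V = K·W·L/H = 1.372e-06 · 15.44 · 4.015e+04 / 1.012e+09 = 8.404e-10 m³.
Depth of wear h = V/A = 8.404e-10 / 1.442e-05 = 5.829e-05 m.

value=5.829e-05 m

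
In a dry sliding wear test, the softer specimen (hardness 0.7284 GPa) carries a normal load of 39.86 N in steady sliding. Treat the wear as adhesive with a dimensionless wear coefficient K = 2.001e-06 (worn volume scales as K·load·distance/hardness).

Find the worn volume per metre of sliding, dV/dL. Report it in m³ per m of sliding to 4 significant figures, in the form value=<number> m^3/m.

value=1.095e-13 m^3/m

Intermediates are displayed rounded, and the computation keeps full precision; one final rounding: 4 significant digits.
Hardness H = 0.7284 GPa = 7.284e+08 Pa.
Collected in SI base units: W = 39.86 N, H = 7.284e+08 Pa, K = 2.001e-06.
Rate of wear dV/dL = K·W/H (no L dependence): 2.001e-06 · 39.86 / 7.284e+08 = 1.095e-13 m³/m.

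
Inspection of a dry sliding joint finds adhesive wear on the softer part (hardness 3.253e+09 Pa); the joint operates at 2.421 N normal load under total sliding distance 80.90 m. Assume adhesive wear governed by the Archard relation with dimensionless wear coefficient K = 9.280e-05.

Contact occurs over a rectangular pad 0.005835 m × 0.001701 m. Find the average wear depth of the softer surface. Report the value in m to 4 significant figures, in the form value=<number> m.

value=5.629e-07 m

Intermediate values are displayed rounded; the computation runs at exact precision — a lone final rounding, at four significant digits.
Contact area A = 0.005835 m × 0.001701 m = 9.925e-06 m².
In SI base units: W = 2.421 N, H = 3.253e+09 Pa, K = 9.280e-05.
By Archard's law, V = K·W·L/H = 9.280e-05 · 2.421 · 80.90 / 3.253e+09 = 5.587e-12 m³.
Depth h = V/A = 5.587e-12 / 9.925e-06 = 5.629e-07 m.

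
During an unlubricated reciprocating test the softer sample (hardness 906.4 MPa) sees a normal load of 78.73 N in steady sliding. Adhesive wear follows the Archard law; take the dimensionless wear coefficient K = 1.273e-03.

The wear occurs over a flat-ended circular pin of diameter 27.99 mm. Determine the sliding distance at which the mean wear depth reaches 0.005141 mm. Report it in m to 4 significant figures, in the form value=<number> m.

The algebra carries exact precision, and intermediate values are displayed rounded. Rounded just once, at 4 significant digits.
Convert: Hardness H = 906.4 MPa = 9.064e+08 Pa.
Convert: Pin diameter d = 27.99 mm = 0.02799 m. Contact area A = π·d²/4 = π·(0.02799 m)²/4 = 6.153e-04 m².
Convert: Depth limit h_lim = 0.005141 mm = 5.141e-06 m.
SI base units throughout: W = 78.73 N, H = 9.064e+08 Pa, K = 1.273e-03.
Limit volume V_lim = h_lim·A = 5.141e-06 · 6.153e-04 = 3.163e-09 m³.
Inverting, life L = V_lim·H/(K·W) = 3.163e-09 · 9.064e+08 / (1.273e-03 · 78.73) = 28.61 m.

value=28.61 m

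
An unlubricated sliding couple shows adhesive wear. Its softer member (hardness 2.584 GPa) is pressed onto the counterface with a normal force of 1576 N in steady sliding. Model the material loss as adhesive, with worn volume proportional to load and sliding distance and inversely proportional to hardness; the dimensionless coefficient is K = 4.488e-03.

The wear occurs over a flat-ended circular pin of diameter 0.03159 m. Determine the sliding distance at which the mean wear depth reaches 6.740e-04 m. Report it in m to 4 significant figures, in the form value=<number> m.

Intermediates are displayed rounded, and each operation keeps full precision — one final rounding, at four significant figures.
Hardness H = 2.584 GPa = 2.584e+09 Pa.
Contact area A = π·d²/4 = π·(0.03159 m)²/4 = 7.838e-04 m².
In SI base units, W = 1576 N, H = 2.584e+09 Pa, K = 4.488e-03.
Allowed volume V_lim = h_lim·A = 6.740e-04 · 7.838e-04 = 5.283e-07 m³.
Life L = V_lim·H/(K·W) = 5.283e-07 · 2.584e+09 / (4.488e-03 · 1576) = 193.0 m.

value=193.0 m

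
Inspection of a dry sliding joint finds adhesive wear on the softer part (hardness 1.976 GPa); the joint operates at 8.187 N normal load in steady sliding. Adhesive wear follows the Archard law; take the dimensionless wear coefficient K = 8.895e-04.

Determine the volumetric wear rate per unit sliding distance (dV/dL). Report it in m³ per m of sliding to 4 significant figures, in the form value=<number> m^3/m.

value=3.685e-12 m^3/m

The computation keeps exact precision — intermediates appear rounded; rounded once at the end, at 4 significant figures.
Hardness H = 1.976 GPa = 1.976e+09 Pa.
Working in SI base units: W = 8.187 N, H = 1.976e+09 Pa, K = 8.895e-04.
Wear rate dV/dL = K·W/H (independent of L): 8.895e-04 · 8.187 / 1.976e+09 = 3.685e-12 m³/m.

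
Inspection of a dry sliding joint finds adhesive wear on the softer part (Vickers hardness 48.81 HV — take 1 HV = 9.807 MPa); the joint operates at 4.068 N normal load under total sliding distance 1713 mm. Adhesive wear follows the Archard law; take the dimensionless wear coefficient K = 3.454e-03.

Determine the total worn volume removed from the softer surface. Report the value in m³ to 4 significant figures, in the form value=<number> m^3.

Intermediates appear rounded — every step keeps exact precision — rounded once at the end: four significant digits.
Distance covered L = 1713 mm = 1.713 m.
Hardness H = 48.81 HV × 9.807 MPa/HV = 478.7 MPa = 4.787e+08 Pa.
Expressed in SI base units: W = 4.068 N, H = 4.787e+08 Pa, K = 3.454e-03.
Volume removed: V = K·W·L/H = 3.454e-03 · 4.068 · 1.713 / 4.787e+08 = 5.028e-11 m³.

value=5.028e-11 m^3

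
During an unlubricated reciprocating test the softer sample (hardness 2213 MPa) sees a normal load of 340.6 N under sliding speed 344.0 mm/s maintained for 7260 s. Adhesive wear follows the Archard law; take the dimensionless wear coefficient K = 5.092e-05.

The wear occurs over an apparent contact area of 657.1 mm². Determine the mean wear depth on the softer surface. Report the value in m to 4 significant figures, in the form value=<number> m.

value=2.979e-05 m

All arithmetic carries full precision. Intermediate values are printed rounded. Rounded just once to 4 significant figures.
Convert: Sliding speed v = 344.0 mm/s = 0.3440 m/s. Sliding distance L = v·t = 0.3440 m/s × 7260 s = 2497 m.
Convert: Hardness H = 2213 MPa = 2.213e+09 Pa.
Convert: Contact area A = 657.1 mm² = 6.571e-04 m².
Working in SI base units: W = 340.6 N, H = 2.213e+09 Pa, K = 5.092e-05.
Volume removed: V = K·W·L/H = 5.092e-05 · 340.6 · 2497 / 2.213e+09 = 1.957e-08 m³.
Mean wear depth h = V/A = 1.957e-08 / 6.571e-04 = 2.979e-05 m.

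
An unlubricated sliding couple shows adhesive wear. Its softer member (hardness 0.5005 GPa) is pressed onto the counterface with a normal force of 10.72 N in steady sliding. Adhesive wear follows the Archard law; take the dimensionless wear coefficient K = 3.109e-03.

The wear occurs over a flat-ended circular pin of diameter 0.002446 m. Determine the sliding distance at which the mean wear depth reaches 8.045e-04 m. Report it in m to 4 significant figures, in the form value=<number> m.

value=56.77 m

Every step holds full float precision; intermediate values are printed rounded; one final rounding: four significant figures.
Convert: Hardness H = 0.5005 GPa = 5.005e+08 Pa.
Convert: Contact area A = π·d²/4 = π·(0.002446 m)²/4 = 4.699e-06 m².
Working in SI base units: W = 10.72 N, H = 5.005e+08 Pa, K = 3.109e-03.
Permissible volume V_lim = h_lim·A = 8.045e-04 · 4.699e-06 = 3.780e-09 m³.
Inverting, life L = V_lim·H/(K·W) = 3.780e-09 · 5.005e+08 / (3.109e-03 · 10.72) = 56.77 m.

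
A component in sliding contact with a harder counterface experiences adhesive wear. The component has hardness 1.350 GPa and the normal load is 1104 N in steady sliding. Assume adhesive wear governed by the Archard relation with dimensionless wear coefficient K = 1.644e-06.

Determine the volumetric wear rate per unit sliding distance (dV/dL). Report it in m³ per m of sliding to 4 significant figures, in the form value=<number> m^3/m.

Intermediates appear rounded. All working math runs at full float precision; rounded once at the end, at 4 significant digits.
Hardness H = 1.350 GPa = 1.350e+09 Pa.
Expressed in SI base units: W = 1104 N, H = 1.350e+09 Pa, K = 1.644e-06.
Wear rate dV/dL = K·W/H (no L dependence): 1.644e-06 · 1104 / 1.350e+09 = 1.344e-12 m³/m.

value=1.344e-12 m^3/m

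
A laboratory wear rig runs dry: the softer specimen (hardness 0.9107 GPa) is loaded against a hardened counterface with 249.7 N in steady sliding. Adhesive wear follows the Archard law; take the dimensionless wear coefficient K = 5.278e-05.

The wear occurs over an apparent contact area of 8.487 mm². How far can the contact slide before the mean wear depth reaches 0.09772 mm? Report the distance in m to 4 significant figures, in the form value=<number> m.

Intermediate values are displayed rounded. All arithmetic carries full float precision; one last rounding: four significant figures.
Hardness H = 0.9107 GPa = 9.107e+08 Pa.
Contact area A = 8.487 mm² = 8.487e-06 m².
Depth limit h_lim = 0.09772 mm = 9.772e-05 m.
Collected in SI base units: W = 249.7 N, H = 9.107e+08 Pa, K = 5.278e-05.
At the depth limit, V_lim = h_lim·A = 9.772e-05 · 8.487e-06 = 8.293e-10 m³.
Sliding life L = V_lim·H/(K·W) = 8.293e-10 · 9.107e+08 / (5.278e-05 · 249.7) = 57.31 m.

value=57.31 m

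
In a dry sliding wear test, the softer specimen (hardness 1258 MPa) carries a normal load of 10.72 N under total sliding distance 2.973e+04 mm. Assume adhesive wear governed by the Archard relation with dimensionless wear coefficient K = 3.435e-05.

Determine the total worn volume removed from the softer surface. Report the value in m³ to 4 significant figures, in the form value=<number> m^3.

value=8.702e-12 m^3

The intermediates are printed rounded — the computation runs at exact precision; rounded once at the end, at 4 significant figures.
Convert: Distance covered L = 2.973e+04 mm = 29.73 m.
Convert: Hardness H = 1258 MPa = 1.258e+09 Pa.
In SI base units: W = 10.72 N, H = 1.258e+09 Pa, K = 3.435e-05.
Worn volume V = K·W·L/H = 3.435e-05 · 10.72 · 29.73 / 1.258e+09 = 8.702e-12 m³.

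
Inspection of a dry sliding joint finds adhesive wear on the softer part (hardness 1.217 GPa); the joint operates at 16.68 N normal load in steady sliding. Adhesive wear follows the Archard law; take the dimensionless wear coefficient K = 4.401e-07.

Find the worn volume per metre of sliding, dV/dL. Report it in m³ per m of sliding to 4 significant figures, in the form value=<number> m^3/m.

The intermediates are shown rounded — every step maintains exact precision, and rounded once at the end: four significant digits.
Hardness H = 1.217 GPa = 1.217e+09 Pa.
In SI base units: W = 16.68 N, H = 1.217e+09 Pa, K = 4.401e-07.
Volumetric rate dV/dL = K·W/H, so: 4.401e-07 · 16.68 / 1.217e+09 = 6.032e-15 m³/m.

value=6.032e-15 m^3/m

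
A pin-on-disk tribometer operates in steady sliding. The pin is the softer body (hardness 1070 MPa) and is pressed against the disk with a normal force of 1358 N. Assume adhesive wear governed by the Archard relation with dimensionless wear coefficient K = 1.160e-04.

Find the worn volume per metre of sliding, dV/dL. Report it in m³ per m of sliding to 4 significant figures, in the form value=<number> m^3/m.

value=1.472e-10 m^3/m

Intermediates are shown rounded; every step maintains full precision. Rounded just once, at four significant digits.
Hardness H = 1070 MPa = 1.070e+09 Pa.
As SI base values: W = 1358 N, H = 1.070e+09 Pa, K = 1.160e-04.
Volumetric rate dV/dL = K·W/H — distance-free: 1.160e-04 · 1358 / 1.070e+09 = 1.472e-10 m³/m.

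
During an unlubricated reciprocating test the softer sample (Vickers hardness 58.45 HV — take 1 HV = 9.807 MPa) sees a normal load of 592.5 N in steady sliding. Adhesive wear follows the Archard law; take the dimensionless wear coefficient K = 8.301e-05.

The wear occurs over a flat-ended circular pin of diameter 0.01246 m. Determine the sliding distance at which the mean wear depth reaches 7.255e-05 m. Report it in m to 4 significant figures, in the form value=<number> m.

value=103.1 m

Every step runs at full precision. The intermediates are displayed rounded — one last rounding to 4 significant digits.
Convert: Hardness H = 58.45 HV × 9.807 MPa/HV = 573.2 MPa = 5.732e+08 Pa.
Convert: Contact area A = π·d²/4 = π·(0.01246 m)²/4 = 1.219e-04 m².
Expressed in SI base units: W = 592.5 N, H = 5.732e+08 Pa, K = 8.301e-05.
Limit volume V_lim = h_lim·A = 7.255e-05 · 1.219e-04 = 8.846e-09 m³.
Inverting, life L = V_lim·H/(K·W) = 8.846e-09 · 5.732e+08 / (8.301e-05 · 592.5) = 103.1 m.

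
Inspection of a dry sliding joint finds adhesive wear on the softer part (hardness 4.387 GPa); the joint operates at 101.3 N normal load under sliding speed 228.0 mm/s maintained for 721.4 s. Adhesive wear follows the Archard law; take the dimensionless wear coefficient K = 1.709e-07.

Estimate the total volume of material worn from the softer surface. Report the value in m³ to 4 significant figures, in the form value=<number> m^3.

value=6.491e-13 m^3

Intermediate values are printed rounded, and each operation holds full precision, and one final rounding, at 4 significant digits.
Convert: Sliding speed v = 228.0 mm/s = 0.2280 m/s. Distance L = v·t = 0.2280 m/s × 721.4 s = 164.5 m.
Convert: Hardness H = 4.387 GPa = 4.387e+09 Pa.
Working in SI base units: W = 101.3 N, H = 4.387e+09 Pa, K = 1.709e-07.
Apply Archard: V = K·W·L/H = 1.709e-07 · 101.3 · 164.5 / 4.387e+09 = 6.491e-13 m³.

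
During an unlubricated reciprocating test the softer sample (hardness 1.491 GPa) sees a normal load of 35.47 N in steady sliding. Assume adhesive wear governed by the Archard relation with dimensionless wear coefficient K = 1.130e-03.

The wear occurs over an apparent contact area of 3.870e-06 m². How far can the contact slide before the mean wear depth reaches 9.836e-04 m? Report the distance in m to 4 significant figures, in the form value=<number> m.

value=141.6 m

Intermediates are shown rounded; each operation keeps full float precision, and one last rounding: 4 significant figures.
Hardness H = 1.491 GPa = 1.491e+09 Pa.
Collected in SI base units: W = 35.47 N, H = 1.491e+09 Pa, K = 1.130e-03.
At the depth limit, V_lim = h_lim·A = 9.836e-04 · 3.870e-06 = 3.807e-09 m³.
Sliding life L = V_lim·H/(K·W) = 3.807e-09 · 1.491e+09 / (1.130e-03 · 35.47) = 141.6 m.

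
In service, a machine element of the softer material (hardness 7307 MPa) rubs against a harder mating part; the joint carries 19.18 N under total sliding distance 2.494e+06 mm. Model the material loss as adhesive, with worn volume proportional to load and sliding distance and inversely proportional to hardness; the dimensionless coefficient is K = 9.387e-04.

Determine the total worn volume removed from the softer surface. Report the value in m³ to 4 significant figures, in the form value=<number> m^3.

value=6.145e-09 m^3

The algebra runs at full precision; the intermediates are shown rounded, and rounded once at the end to 4 significant figures.
Sliding distance L = 2.494e+06 mm = 2494 m.
Hardness H = 7307 MPa = 7.307e+09 Pa.
In SI base units, W = 19.18 N, H = 7.307e+09 Pa, K = 9.387e-04.
Archard volume V = K·W·L/H = 9.387e-04 · 19.18 · 2494 / 7.307e+09 = 6.145e-09 m³.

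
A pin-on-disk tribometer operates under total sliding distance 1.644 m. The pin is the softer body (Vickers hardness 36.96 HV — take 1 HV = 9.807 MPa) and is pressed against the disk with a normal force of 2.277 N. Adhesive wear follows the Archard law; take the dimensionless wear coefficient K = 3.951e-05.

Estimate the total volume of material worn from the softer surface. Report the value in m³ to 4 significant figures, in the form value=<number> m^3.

The algebra runs at exact precision; shown intermediates are rounded. Rounded just once: four significant figures.
Convert: Hardness H = 36.96 HV × 9.807 MPa/HV = 362.5 MPa = 3.625e+08 Pa.
Working in SI base units: W = 2.277 N, H = 3.625e+08 Pa, K = 3.951e-05.
Volume removed: V = K·W·L/H = 3.951e-05 · 2.277 · 1.644 / 3.625e+08 = 4.080e-13 m³.

value=4.080e-13 m^3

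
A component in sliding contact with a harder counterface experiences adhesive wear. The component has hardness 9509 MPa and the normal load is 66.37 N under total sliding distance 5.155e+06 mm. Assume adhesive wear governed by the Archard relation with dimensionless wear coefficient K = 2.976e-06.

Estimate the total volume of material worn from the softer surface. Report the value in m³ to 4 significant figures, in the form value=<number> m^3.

value=1.071e-10 m^3

Every step carries exact precision, and the intermediates are printed rounded. Rounded once at the end to 4 significant digits.
Distance covered L = 5.155e+06 mm = 5155 m.
Hardness H = 9509 MPa = 9.509e+09 Pa.
Working in SI base units: W = 66.37 N, H = 9.509e+09 Pa, K = 2.976e-06.
Archard relation: V = K·W·L/H = 2.976e-06 · 66.37 · 5155 / 9.509e+09 = 1.071e-10 m³.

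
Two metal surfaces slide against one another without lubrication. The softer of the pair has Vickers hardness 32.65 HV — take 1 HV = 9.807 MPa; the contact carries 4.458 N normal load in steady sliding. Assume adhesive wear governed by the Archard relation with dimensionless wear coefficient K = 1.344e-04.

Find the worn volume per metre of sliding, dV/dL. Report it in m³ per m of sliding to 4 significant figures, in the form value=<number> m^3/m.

value=1.871e-12 m^3/m

The computation keeps full precision; shown intermediates are rounded. Rounded once at the end: four significant digits.
Hardness H = 32.65 HV × 9.807 MPa/HV = 320.2 MPa = 3.202e+08 Pa.
Expressed in SI base units: W = 4.458 N, H = 3.202e+08 Pa, K = 1.344e-04.
Wear rate dV/dL = K·W/H (no L dependence): 1.344e-04 · 4.458 / 3.202e+08 = 1.871e-12 m³/m.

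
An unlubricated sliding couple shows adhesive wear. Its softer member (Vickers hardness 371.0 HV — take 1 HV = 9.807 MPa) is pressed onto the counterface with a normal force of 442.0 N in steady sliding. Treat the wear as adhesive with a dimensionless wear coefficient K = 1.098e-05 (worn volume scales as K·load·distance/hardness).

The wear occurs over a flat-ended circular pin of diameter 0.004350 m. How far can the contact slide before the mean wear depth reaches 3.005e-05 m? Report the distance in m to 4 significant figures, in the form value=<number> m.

value=334.8 m

Intermediates appear rounded; all working math keeps full precision — a single final rounding, at four significant figures.
Convert: Hardness H = 371.0 HV × 9.807 MPa/HV = 3638 MPa = 3.638e+09 Pa.
Convert: Contact area A = π·d²/4 = π·(0.004350 m)²/4 = 1.486e-05 m².
As SI base values: W = 442.0 N, H = 3.638e+09 Pa, K = 1.098e-05.
Permissible volume V_lim = h_lim·A = 3.005e-05 · 1.486e-05 = 4.466e-10 m³.
Life L = V_lim·H/(K·W) = 4.466e-10 · 3.638e+09 / (1.098e-05 · 442.0) = 334.8 m.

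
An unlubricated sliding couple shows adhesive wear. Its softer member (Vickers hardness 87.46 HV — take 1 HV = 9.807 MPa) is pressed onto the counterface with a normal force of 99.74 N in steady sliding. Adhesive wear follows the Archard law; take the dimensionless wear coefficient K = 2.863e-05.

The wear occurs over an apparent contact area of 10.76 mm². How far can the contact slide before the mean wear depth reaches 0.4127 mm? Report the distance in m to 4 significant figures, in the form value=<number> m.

value=1334 m

Every step holds exact precision. The intermediates are shown rounded — one last rounding to four significant digits.
Convert: Hardness H = 87.46 HV × 9.807 MPa/HV = 857.7 MPa = 8.577e+08 Pa.
Convert: Contact area A = 10.76 mm² = 1.076e-05 m².
Convert: Depth limit h_lim = 0.4127 mm = 4.127e-04 m.
SI base units throughout: W = 99.74 N, H = 8.577e+08 Pa, K = 2.863e-05.
Volume at the limit: V_lim = h_lim·A = 4.127e-04 · 1.076e-05 = 4.441e-09 m³.
Sliding life L = V_lim·H/(K·W) = 4.441e-09 · 8.577e+08 / (2.863e-05 · 99.74) = 1334 m.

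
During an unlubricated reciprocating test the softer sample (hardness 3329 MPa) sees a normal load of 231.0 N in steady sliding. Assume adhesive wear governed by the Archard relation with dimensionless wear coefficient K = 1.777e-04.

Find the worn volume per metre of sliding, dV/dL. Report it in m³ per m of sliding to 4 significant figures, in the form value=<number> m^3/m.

value=1.233e-11 m^3/m

The intermediates are displayed rounded; all arithmetic carries full float precision. Rounded once at the end to four significant digits.
Hardness H = 3329 MPa = 3.329e+09 Pa.
Expressed in SI base units: W = 231.0 N, H = 3.329e+09 Pa, K = 1.777e-04.
Wear rate dV/dL = K·W/H: 1.777e-04 · 231.0 / 3.329e+09 = 1.233e-11 m³/m.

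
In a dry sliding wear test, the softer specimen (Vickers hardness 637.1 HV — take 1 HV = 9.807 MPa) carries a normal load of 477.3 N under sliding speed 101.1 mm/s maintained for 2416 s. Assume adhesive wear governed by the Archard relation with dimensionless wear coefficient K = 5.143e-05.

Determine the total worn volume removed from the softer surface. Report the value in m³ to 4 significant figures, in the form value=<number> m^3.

The computation holds exact precision; shown intermediates are rounded. Rounded just once, at 4 significant digits.
Sliding speed v = 101.1 mm/s = 0.1011 m/s. Sliding distance L = v·t = 0.1011 m/s × 2416 s = 244.3 m.
Hardness H = 637.1 HV × 9.807 MPa/HV = 6248 MPa = 6.248e+09 Pa.
Working in SI base units: W = 477.3 N, H = 6.248e+09 Pa, K = 5.143e-05.
By Archard's law, V = K·W·L/H = 5.143e-05 · 477.3 · 244.3 / 6.248e+09 = 9.596e-10 m³.

value=9.596e-10 m^3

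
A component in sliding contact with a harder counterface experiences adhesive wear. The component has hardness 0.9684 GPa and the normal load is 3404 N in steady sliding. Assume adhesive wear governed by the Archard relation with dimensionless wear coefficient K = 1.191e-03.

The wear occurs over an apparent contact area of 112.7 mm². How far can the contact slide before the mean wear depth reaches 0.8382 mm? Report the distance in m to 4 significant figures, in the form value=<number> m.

value=22.56 m

The algebra keeps full precision. Shown intermediates are rounded. Rounded just once: 4 significant figures.
Convert: Hardness H = 0.9684 GPa = 9.684e+08 Pa.
Convert: Contact area A = 112.7 mm² = 1.127e-04 m².
Convert: Depth limit h_lim = 0.8382 mm = 8.382e-04 m.
SI base units throughout: W = 3404 N, H = 9.684e+08 Pa, K = 1.191e-03.
Allowed volume V_lim = h_lim·A = 8.382e-04 · 1.127e-04 = 9.447e-08 m³.
Life L = V_lim·H/(K·W) = 9.447e-08 · 9.684e+08 / (1.191e-03 · 3404) = 22.56 m.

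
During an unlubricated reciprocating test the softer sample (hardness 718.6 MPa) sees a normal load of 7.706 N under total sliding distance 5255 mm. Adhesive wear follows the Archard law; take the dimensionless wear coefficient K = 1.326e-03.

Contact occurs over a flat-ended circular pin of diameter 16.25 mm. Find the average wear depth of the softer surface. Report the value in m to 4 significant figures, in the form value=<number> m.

value=3.603e-07 m

Intermediates are displayed rounded; all working math carries full float precision, and a lone final rounding, at four significant digits.
Convert: Distance covered L = 5255 mm = 5.255 m.
Convert: Hardness H = 718.6 MPa = 7.186e+08 Pa.
Convert: Pin diameter d = 16.25 mm = 0.01625 m. Contact area A = π·d²/4 = π·(0.01625 m)²/4 = 2.074e-04 m².
In SI base units, W = 7.706 N, H = 7.186e+08 Pa, K = 1.326e-03.
Wear volume V = K·W·L/H = 1.326e-03 · 7.706 · 5.255 / 7.186e+08 = 7.472e-11 m³.
Wear depth h = V/A = 7.472e-11 / 2.074e-04 = 3.603e-07 m.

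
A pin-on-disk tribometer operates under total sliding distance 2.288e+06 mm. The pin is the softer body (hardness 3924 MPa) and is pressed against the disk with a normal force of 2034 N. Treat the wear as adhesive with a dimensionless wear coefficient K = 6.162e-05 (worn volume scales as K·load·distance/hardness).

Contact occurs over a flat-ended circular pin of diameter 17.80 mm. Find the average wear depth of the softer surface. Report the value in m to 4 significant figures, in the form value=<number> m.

value=2.937e-04 m

All arithmetic runs at full precision, and the intermediates are shown rounded — a lone final rounding to four significant digits.
Convert: Distance covered L = 2.288e+06 mm = 2288 m.
Convert: Hardness H = 3924 MPa = 3.924e+09 Pa.
Convert: Pin diameter d = 17.80 mm = 0.01780 m. Contact area A = π·d²/4 = π·(0.01780 m)²/4 = 2.488e-04 m².
Collected in SI base units: W = 2034 N, H = 3.924e+09 Pa, K = 6.162e-05.
Volume removed: V = K·W·L/H = 6.162e-05 · 2034 · 2288 / 3.924e+09 = 7.308e-08 m³.
Wear depth h = V/A = 7.308e-08 / 2.488e-04 = 2.937e-04 m.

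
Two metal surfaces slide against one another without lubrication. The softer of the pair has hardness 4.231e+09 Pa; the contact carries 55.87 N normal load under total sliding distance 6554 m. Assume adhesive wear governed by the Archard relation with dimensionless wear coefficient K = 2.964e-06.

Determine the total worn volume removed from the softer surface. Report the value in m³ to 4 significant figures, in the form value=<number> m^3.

value=2.565e-10 m^3

Intermediates are displayed rounded, and each operation carries exact precision; rounded just once to 4 significant figures.
Working in SI base units: W = 55.87 N, H = 4.231e+09 Pa, K = 2.964e-06.
Archard relation: V = K·W·L/H = 2.964e-06 · 55.87 · 6554 / 4.231e+09 = 2.565e-10 m³.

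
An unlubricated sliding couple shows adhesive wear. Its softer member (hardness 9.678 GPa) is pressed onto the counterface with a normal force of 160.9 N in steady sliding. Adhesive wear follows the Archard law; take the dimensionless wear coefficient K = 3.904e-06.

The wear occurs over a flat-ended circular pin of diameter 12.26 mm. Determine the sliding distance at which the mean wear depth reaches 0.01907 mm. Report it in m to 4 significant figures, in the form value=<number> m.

value=3.468e+04 m

The intermediates appear rounded; each operation holds full float precision, and a lone final rounding, at 4 significant digits.
Hardness H = 9.678 GPa = 9.678e+09 Pa.
Pin diameter d = 12.26 mm = 0.01226 m. Contact area A = π·d²/4 = π·(0.01226 m)²/4 = 1.181e-04 m².
Depth limit h_lim = 0.01907 mm = 1.907e-05 m.
Working in SI base units: W = 160.9 N, H = 9.678e+09 Pa, K = 3.904e-06.
Permissible volume V_lim = h_lim·A = 1.907e-05 · 1.181e-04 = 2.251e-09 m³.
Inverting, life L = V_lim·H/(K·W) = 2.251e-09 · 9.678e+09 / (3.904e-06 · 160.9) = 3.468e+04 m.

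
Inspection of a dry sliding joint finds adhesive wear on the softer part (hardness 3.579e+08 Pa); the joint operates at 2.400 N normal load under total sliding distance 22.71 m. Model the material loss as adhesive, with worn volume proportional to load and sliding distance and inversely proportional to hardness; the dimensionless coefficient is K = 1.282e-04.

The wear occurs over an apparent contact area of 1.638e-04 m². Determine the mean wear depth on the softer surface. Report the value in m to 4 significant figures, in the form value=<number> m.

value=1.192e-07 m

The algebra holds full precision, and intermediates are displayed rounded. Rounded just once: 4 significant figures.
Restated in SI base units: W = 2.400 N, H = 3.579e+08 Pa, K = 1.282e-04.
Apply Archard: V = K·W·L/H = 1.282e-04 · 2.400 · 22.71 / 3.579e+08 = 1.952e-11 m³.
Average depth h = V/A = 1.952e-11 / 1.638e-04 = 1.192e-07 m.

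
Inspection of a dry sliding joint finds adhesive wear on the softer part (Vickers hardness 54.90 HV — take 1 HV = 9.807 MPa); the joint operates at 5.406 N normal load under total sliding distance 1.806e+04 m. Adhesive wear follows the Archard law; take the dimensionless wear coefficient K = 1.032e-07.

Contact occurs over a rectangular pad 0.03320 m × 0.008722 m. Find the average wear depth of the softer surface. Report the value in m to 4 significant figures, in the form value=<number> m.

Displayed values are rounded; the computation maintains exact precision. Rounded just once to 4 significant digits.
Convert: Hardness H = 54.90 HV × 9.807 MPa/HV = 538.4 MPa = 5.384e+08 Pa.
Convert: Contact area A = 0.03320 m × 0.008722 m = 2.896e-04 m².
SI base units throughout: W = 5.406 N, H = 5.384e+08 Pa, K = 1.032e-07.
Volume removed: V = K·W·L/H = 1.032e-07 · 5.406 · 1.806e+04 / 5.384e+08 = 1.871e-11 m³.
Wear depth h = V/A = 1.871e-11 / 2.896e-04 = 6.463e-08 m.

value=6.463e-08 m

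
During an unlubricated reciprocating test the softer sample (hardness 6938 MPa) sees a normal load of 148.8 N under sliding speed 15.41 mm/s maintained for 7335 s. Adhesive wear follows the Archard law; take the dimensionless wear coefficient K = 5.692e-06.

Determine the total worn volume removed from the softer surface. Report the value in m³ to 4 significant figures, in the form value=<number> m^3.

value=1.380e-11 m^3

Intermediate values are printed rounded. The algebra runs at full precision. Rounded once at the end to four significant digits.
Convert: Sliding speed v = 15.41 mm/s = 0.01541 m/s. Sliding distance L = v·t = 0.01541 m/s × 7335 s = 113.0 m.
Convert: Hardness H = 6938 MPa = 6.938e+09 Pa.
Expressed in SI base units: W = 148.8 N, H = 6.938e+09 Pa, K = 5.692e-06.
Apply Archard: V = K·W·L/H = 5.692e-06 · 148.8 · 113.0 / 6.938e+09 = 1.380e-11 m³.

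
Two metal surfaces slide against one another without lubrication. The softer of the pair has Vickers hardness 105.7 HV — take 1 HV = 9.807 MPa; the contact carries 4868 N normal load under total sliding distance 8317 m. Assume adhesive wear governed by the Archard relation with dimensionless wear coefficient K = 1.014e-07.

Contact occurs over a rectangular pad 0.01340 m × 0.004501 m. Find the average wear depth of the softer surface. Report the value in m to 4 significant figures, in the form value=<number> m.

Printed values are rounded; all working math holds full float precision — one last rounding to four significant digits.
Convert: Hardness H = 105.7 HV × 9.807 MPa/HV = 1037 MPa = 1.037e+09 Pa.
Convert: Contact area A = 0.01340 m × 0.004501 m = 6.031e-05 m².
In SI base units: W = 4868 N, H = 1.037e+09 Pa, K = 1.014e-07.
Archard volume V = K·W·L/H = 1.014e-07 · 4868 · 8317 / 1.037e+09 = 3.960e-09 m³.
Average depth h = V/A = 3.960e-09 / 6.031e-05 = 6.566e-05 m.

value=6.566e-05 m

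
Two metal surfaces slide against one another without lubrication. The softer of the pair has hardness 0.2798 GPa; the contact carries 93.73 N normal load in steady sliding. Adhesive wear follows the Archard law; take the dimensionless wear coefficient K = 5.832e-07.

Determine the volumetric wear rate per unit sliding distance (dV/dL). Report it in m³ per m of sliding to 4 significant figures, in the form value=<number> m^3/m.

All working math holds exact precision, and intermediates are displayed rounded, and a single final rounding, at four significant figures.
Convert: Hardness H = 0.2798 GPa = 2.798e+08 Pa.
Collected in SI base units: W = 93.73 N, H = 2.798e+08 Pa, K = 5.832e-07.
Rate of wear dV/dL = K·W/H, so: 5.832e-07 · 93.73 / 2.798e+08 = 1.954e-13 m³/m.

value=1.954e-13 m^3/m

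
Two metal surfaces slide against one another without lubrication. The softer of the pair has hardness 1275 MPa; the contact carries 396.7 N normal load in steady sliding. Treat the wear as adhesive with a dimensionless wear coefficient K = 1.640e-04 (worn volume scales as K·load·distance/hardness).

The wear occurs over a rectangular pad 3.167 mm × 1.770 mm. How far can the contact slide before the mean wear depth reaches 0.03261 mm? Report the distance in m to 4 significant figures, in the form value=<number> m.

The computation carries exact precision. The intermediates appear rounded; rounded once at the end, at 4 significant digits.
Hardness H = 1275 MPa = 1.275e+09 Pa.
Pad sides 3.167 mm × 1.770 mm = 0.003167 m × 0.001770 m. Contact area A = 0.003167 m × 0.001770 m = 5.606e-06 m².
Depth limit h_lim = 0.03261 mm = 3.261e-05 m.
Collected in SI base units: W = 396.7 N, H = 1.275e+09 Pa, K = 1.640e-04.
Permissible volume V_lim = h_lim·A = 3.261e-05 · 5.606e-06 = 1.828e-10 m³.
Thus life L = V_lim·H/(K·W) = 1.828e-10 · 1.275e+09 / (1.640e-04 · 396.7) = 3.582 m.

value=3.582 m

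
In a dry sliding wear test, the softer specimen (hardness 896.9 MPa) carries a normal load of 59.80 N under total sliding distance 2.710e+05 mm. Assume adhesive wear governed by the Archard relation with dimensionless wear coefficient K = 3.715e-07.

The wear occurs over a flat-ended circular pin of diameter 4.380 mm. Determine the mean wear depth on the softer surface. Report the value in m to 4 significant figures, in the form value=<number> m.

value=4.455e-07 m

Displayed values are rounded — the computation holds full precision — a lone final rounding to four significant digits.
Total distance L = 2.710e+05 mm = 271.0 m.
Hardness H = 896.9 MPa = 8.969e+08 Pa.
Pin diameter d = 4.380 mm = 0.004380 m. Contact area A = π·d²/4 = π·(0.004380 m)²/4 = 1.507e-05 m².
Restated in SI base units: W = 59.80 N, H = 8.969e+08 Pa, K = 3.715e-07.
Wear volume V = K·W·L/H = 3.715e-07 · 59.80 · 271.0 / 8.969e+08 = 6.713e-12 m³.
Wear depth h = V/A = 6.713e-12 / 1.507e-05 = 4.455e-07 m.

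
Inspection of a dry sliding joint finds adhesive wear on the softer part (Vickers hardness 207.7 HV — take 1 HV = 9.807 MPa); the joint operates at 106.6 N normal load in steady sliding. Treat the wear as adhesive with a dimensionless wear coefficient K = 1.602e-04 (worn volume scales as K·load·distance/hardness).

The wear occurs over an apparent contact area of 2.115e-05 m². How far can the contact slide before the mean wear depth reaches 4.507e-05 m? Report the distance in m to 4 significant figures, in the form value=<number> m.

value=113.7 m

Intermediates are printed rounded — the algebra maintains full precision — rounded just once: four significant digits.
Convert: Hardness H = 207.7 HV × 9.807 MPa/HV = 2037 MPa = 2.037e+09 Pa.
Collected in SI base units: W = 106.6 N, H = 2.037e+09 Pa, K = 1.602e-04.
Volume at the limit: V_lim = h_lim·A = 4.507e-05 · 2.115e-05 = 9.532e-10 m³.
So the life L = V_lim·H/(K·W) = 9.532e-10 · 2.037e+09 / (1.602e-04 · 106.6) = 113.7 m.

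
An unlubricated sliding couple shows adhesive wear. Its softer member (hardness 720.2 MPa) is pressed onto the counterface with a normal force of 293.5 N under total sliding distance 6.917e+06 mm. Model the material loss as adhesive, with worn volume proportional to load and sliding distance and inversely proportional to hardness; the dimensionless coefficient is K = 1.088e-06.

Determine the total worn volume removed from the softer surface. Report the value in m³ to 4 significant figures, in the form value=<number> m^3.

value=3.067e-09 m^3

The algebra maintains full float precision, and intermediate values are displayed rounded; one final rounding to 4 significant figures.
The distance L = 6.917e+06 mm = 6917 m.
Hardness H = 720.2 MPa = 7.202e+08 Pa.
Expressed in SI base units: W = 293.5 N, H = 7.202e+08 Pa, K = 1.088e-06.
By Archard's law, V = K·W·L/H = 1.088e-06 · 293.5 · 6917 / 7.202e+08 = 3.067e-09 m³.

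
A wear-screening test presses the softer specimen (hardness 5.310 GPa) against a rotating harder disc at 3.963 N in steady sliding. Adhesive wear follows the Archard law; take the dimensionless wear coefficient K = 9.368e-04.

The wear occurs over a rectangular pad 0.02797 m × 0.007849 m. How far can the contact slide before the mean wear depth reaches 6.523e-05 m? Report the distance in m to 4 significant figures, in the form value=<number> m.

All arithmetic holds full precision. Intermediates are displayed rounded; one last rounding, at four significant digits.
Hardness H = 5.310 GPa = 5.310e+09 Pa.
Contact area A = 0.02797 m × 0.007849 m = 2.195e-04 m².
Expressed in SI base units: W = 3.963 N, H = 5.310e+09 Pa, K = 9.368e-04.
Volume at the limit: V_lim = h_lim·A = 6.523e-05 · 2.195e-04 = 1.432e-08 m³.
Life L = V_lim·H/(K·W) = 1.432e-08 · 5.310e+09 / (9.368e-04 · 3.963) = 2.048e+04 m.

value=2.048e+04 m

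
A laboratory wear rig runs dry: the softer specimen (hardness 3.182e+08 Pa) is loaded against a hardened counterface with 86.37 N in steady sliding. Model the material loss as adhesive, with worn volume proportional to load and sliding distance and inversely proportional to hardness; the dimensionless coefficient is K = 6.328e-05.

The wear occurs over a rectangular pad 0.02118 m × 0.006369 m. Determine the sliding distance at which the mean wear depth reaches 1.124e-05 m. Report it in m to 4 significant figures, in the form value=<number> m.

Intermediates are displayed rounded. All working math holds full precision — one last rounding to 4 significant figures.
Convert: Contact area A = 0.02118 m × 0.006369 m = 1.349e-04 m².
Restated in SI base units: W = 86.37 N, H = 3.182e+08 Pa, K = 6.328e-05.
Volume at the limit: V_lim = h_lim·A = 1.124e-05 · 1.349e-04 = 1.516e-09 m³.
So the life L = V_lim·H/(K·W) = 1.516e-09 · 3.182e+08 / (6.328e-05 · 86.37) = 88.27 m.

value=88.27 m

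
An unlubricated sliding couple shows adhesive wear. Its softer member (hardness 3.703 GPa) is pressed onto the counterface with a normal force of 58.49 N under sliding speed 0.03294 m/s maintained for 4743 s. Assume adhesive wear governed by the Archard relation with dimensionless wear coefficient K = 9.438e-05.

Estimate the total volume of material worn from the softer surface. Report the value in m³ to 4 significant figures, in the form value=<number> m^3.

The intermediates are displayed rounded. The computation maintains full float precision. Rounded once at the end, at 4 significant digits.
Path length L = v·t = 0.03294 m/s × 4743 s = 156.2 m.
Hardness H = 3.703 GPa = 3.703e+09 Pa.
In SI base units, W = 58.49 N, H = 3.703e+09 Pa, K = 9.438e-05.
By Archard's law, V = K·W·L/H = 9.438e-05 · 58.49 · 156.2 / 3.703e+09 = 2.329e-10 m³.

value=2.329e-10 m^3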